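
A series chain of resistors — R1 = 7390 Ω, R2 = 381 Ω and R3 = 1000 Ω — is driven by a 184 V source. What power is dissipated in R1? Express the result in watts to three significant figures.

3.25 W

In a series string the same current flows through every resistor — find that current, then P = I²R for the one we want.
R_total = 7390 + 381 + 1000 = 8771 Ω
I = V / R_total = 184 / 8771 = 0.02098 A
P_R1 = I² × R1 = (0.02098)² × 7390 = 3.252 W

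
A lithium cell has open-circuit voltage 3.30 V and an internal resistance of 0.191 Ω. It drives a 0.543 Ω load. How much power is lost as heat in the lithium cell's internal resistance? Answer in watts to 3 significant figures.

3.86 W

The internal resistance carries the same current as the load; P_int = I²r.
I = ε / (r + R) = 3.30 / (0.191 + 0.543) = 4.496 A
P_int = I² r = (4.496)² × 0.191 = 3.861 W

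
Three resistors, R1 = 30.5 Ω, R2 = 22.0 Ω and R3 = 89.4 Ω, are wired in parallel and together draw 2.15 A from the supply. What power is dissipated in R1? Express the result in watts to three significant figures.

19.0 W

Parallel branches share V, not I — compute V via R_eq, then use V²/R for the target branch.
1/R_eq = 1/30.5 + 1/22.0 + 1/89.4 ⇒ R_eq = 11.18 Ω
V = I_total × R_eq = 2.150 × 11.18 = 24.04 V
P_R1 = V² / R1 = (24.04)² / 30.5 = 18.95 W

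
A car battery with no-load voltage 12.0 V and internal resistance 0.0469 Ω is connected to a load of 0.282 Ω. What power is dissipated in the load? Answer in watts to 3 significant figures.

Load and internal resistance form a series loop — compute the loop current, then the load power via I²R.
I = ε / (r + R) = 12.0 / (0.0469 + 0.282) = 36.49 A
P_load = I² R = (36.49)² × 0.282 = 375.4 W

375 W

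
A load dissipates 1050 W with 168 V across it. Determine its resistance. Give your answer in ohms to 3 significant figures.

26.9 Ω

Rearranging the power relation for the two known quantities gives R = V² / P.
R = (168)² / 1050 = 26.88 Ω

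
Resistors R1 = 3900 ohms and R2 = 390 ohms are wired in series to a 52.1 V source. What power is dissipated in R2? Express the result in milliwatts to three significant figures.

57.5 mW

In a series string the same current flows through every resistor — find that current, then P = I²R for the one we want.
R_total = 3900 + 390 = 4290 Ω
I = V / R_total = 52.1 / 4290 = 0.01214 A
P_R2 = I² × R2 = (0.01214)² × 390 = 0.05752 W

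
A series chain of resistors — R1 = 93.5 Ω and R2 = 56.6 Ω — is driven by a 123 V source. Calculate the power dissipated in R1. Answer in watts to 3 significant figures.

The current is common to all series resistors; compute it, then apply P = I²R for the target.
R_total = 93.5 + 56.6 = 150.1 Ω
I = V / R_total = 123 / 150.1 = 0.8195 A
P_R1 = I² × R1 = (0.8195)² × 93.5 = 62.79 W

62.8 W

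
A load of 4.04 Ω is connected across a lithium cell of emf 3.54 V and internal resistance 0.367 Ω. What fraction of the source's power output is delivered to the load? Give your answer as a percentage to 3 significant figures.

The source delivers εI, of which I²R reaches the load and I²r is lost; since I is common, η = R/(R+r).
η = R / (R + r) = 4.04 / (4.04 + 0.367) = 0.9167

91.7 %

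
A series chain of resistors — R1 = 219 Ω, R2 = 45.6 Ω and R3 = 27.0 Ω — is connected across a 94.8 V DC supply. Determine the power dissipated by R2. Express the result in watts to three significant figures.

4.82 W

The current is common to all series resistors; compute it, then apply P = I²R for the target.
R_total = 219 + 45.6 + 27.0 = 291.6 Ω
I = V / R_total = 94.8 / 291.6 = 0.3251 A
P_R2 = I² × R2 = (0.3251)² × 45.6 = 4.820 W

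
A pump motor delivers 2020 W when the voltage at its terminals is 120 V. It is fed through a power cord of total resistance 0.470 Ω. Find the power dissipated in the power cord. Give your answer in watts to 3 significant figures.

133 W

The power cord and load are in series, so the same current flows in both; the loss is I²R_line.
I = P / V = 2020 / 120 = 16.83 A through the power cord.
P_line = I² R_line = (16.83)² × 0.470 = 133.2 W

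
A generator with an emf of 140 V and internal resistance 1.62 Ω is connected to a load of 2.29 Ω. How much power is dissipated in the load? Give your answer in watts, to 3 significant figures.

2940 W

Load and internal resistance form a series loop — compute the loop current, then the load power via I²R.
I = ε / (r + R) = 140 / (1.62 + 2.29) = 35.81 A
P_load = I² R = (35.81)² × 2.29 = 2936 W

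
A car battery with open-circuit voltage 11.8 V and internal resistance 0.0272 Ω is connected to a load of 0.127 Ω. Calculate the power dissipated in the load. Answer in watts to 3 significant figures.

744 W

Find the circuit current first, then P = I²R for the load (series elements share I).
I = ε / (r + R) = 11.8 / (0.0272 + 0.127) = 76.52 A
P_load = I² R = (76.52)² × 0.127 = 743.7 W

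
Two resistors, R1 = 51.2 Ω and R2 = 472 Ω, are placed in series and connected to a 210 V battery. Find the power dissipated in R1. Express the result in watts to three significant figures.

Series elements share the same current, so find I first, then use P = I²R.
R_total = 51.2 + 472 = 523.2 Ω
I = V / R_total = 210 / 523.2 = 0.4014 A
P_R1 = I² × R1 = (0.4014)² × 51.2 = 8.248 W

8.25 W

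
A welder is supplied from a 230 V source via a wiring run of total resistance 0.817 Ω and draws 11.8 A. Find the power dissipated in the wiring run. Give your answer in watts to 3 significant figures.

The wiring run and load are in series, so the same current flows in both; the loss is I²R_line.
The wiring run carries the full 11.8 A.
P_line = I² R_line = (11.80)² × 0.817 = 113.8 W

114 W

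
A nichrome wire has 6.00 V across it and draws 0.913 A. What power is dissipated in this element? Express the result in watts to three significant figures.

5.48 W

V and I are known directly — P = V I, no intermediate step needed.
P = 6.00 V × 0.9130 A = 5.478 W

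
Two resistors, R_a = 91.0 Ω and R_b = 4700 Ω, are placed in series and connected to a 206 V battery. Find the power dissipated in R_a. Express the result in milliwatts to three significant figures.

168 mW

In a series string the same current flows through every resistor — find that current, then P = I²R for the one we want.
R_total = 91.0 + 4700 = 4791 Ω
I = V / R_total = 206 / 4791 = 0.04300 A
P_R_a = I² × R_a = (0.04300)² × 91.0 = 0.1682 W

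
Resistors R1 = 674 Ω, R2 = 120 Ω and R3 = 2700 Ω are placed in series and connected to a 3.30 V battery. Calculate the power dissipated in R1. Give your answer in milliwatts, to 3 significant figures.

0.601 mW

Series elements share the same current, so find I first, then use P = I²R.
R_total = 674 + 120 + 2700 = 3494 Ω
I = V / R_total = 3.30 / 3494 = 0.0009445 A
P_R1 = I² × R1 = (0.0009445)² × 674 = 0.0006012 W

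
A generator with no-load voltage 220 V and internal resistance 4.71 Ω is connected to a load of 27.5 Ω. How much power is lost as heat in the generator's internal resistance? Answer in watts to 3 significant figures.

Internal loss is I²r, with I set by the total series resistance r+R.
I = ε / (r + R) = 220 / (4.71 + 27.5) = 6.830 A
P_int = I² r = (6.830)² × 4.71 = 219.7 W

220 W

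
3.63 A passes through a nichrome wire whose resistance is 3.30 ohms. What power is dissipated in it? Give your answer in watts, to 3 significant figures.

With I and R stated, P = I²R applies in one step.
P = (3.630 A)² × 3.30 Ω = 43.48 W

43.5 W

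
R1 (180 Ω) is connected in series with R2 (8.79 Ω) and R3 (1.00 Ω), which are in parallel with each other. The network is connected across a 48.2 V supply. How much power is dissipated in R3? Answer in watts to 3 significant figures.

0.0572 W

Collapse R2‖R3 to a single equivalent, reducing the network to two series elements.
R_p = (8.79×1.00)/(8.79+1.00) = 0.8979 Ω
R_total = 180 + 0.8979 = 180.9 Ω
I = V / R_total = 48.2 / 180.9 = 0.2664 A
Voltage across the parallel pair: V_p = I × R_p = 0.2664 × 0.8979 = 0.2392 V
With V_p across R3, its power is V_p²/R3.
P_R3 = (0.2392)² / 1.00 = 0.05723 W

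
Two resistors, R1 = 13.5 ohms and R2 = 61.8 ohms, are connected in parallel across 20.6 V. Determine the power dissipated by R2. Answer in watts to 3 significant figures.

6.87 W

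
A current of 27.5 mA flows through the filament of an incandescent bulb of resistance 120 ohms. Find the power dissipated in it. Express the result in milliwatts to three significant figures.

90.8 mW

Current and resistance are given, so P = I²R is the direct form.
P = (0.02750 A)² × 120 Ω = 0.09075 W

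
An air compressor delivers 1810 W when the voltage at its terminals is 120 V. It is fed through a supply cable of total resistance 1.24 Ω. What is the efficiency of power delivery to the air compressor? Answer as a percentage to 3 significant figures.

I = P / V = 1810 / 120 = 15.08 A through the supply cable.
P_line = I² R_line = (15.08)² × 1.24 = 282.1 W
P_source = P_load + P_line = 1810 + 282.1 = 2092 W
η = P_load / P_source = 1810 / 2092 = 0.8652

86.5 %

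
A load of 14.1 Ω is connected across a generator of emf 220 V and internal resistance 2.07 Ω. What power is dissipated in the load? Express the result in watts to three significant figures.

2610 W

Find the circuit current first, then P = I²R for the load (series elements share I).
I = ε / (r + R) = 220 / (2.07 + 14.1) = 13.61 A
P_load = I² R = (13.61)² × 14.1 = 2610 W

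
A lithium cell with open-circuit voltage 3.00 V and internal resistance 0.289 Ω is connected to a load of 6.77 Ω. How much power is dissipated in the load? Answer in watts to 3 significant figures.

With r and R in series, I = ε/(r+R); the load dissipates I²R.
I = ε / (r + R) = 3.00 / (0.289 + 6.77) = 0.4250 A
P_load = I² R = (0.4250)² × 6.77 = 1.223 W

1.22 W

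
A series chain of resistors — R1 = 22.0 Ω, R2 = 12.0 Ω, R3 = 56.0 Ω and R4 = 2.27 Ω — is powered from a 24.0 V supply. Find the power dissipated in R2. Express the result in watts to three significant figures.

0.812 W

The current is common to all series resistors; compute it, then apply P = I²R for the target.
R_total = 22.0 + 12.0 + 56.0 + 2.27 = 92.27 Ω
I = V / R_total = 24.0 / 92.27 = 0.2601 A
P_R2 = I² × R2 = (0.2601)² × 12.0 = 0.8119 W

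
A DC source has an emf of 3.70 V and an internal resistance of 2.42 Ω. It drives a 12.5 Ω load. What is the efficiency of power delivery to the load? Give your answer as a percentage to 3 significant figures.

The source delivers εI, of which I²R reaches the load and I²r is lost; since I is common, η = R/(R+r).
η = R / (R + r) = 12.5 / (12.5 + 2.42) = 0.8378

83.8 %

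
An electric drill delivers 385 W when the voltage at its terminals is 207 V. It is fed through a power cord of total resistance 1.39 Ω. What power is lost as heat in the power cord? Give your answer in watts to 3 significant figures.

The power cord and load are in series, so the same current flows in both; the loss is I²R_line.
I = P / V = 385 / 207 = 1.860 A through the power cord.
P_line = I² R_line = (1.860)² × 1.39 = 4.808 W

4.81 W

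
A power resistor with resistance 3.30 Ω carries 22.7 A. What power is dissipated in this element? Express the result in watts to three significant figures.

1700 W

The current through and the resistance of the element are both given; use P = I²R.
P = (22.70 A)² × 3.30 Ω = 1700 W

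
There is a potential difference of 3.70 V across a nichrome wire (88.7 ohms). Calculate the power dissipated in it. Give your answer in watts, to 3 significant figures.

We know the drop across the element and its resistance — P = V²/R, one step.
P = (3.70 V)² / 88.7 Ω = 0.1543 W

0.154 W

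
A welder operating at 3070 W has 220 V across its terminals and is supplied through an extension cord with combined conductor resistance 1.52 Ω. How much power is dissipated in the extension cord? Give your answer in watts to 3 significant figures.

The extension cord and load are in series, so the same current flows in both; the loss is I²R_line.
I = P / V = 3070 / 220 = 13.95 A through the extension cord.
P_line = I² R_line = (13.95)² × 1.52 = 296.0 W

296 W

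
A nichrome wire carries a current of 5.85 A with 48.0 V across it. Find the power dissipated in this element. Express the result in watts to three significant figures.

Since both terminal voltage and current are stated, P = V I gives the power in one step.
P = 48.0 V × 5.850 A = 280.8 W

281 W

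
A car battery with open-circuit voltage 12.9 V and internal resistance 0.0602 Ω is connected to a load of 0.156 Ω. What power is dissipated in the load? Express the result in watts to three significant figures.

Load and internal resistance form a series loop — compute the loop current, then the load power via I²R.
I = ε / (r + R) = 12.9 / (0.0602 + 0.156) = 59.67 A
P_load = I² R = (59.67)² × 0.156 = 555.4 W

555 W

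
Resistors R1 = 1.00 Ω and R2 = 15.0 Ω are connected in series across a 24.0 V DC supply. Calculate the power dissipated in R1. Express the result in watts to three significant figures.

In a series string the same current flows through every resistor — find that current, then P = I²R for the one we want.
R_total = 1.00 + 15.0 = 16.00 Ω
I = V / R_total = 24.0 / 16.00 = 1.500 A
P_R1 = I² × R1 = (1.500)² × 1.00 = 2.250 W

2.25 W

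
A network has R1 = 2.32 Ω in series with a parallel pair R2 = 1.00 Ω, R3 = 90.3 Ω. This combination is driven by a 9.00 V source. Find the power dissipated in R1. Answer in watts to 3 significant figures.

Collapse R2‖R3 to a single equivalent, reducing the network to two series elements.
R_p = (1.00×90.3)/(1.00+90.3) = 0.9890 Ω
R_total = 2.32 + 0.9890 = 3.309 Ω
I = V / R_total = 9.00 / 3.309 = 2.720 A
The full supply current passes through R1: P = I²R.
P_R1 = (2.720)² × 2.32 = 17.16 W

17.2 W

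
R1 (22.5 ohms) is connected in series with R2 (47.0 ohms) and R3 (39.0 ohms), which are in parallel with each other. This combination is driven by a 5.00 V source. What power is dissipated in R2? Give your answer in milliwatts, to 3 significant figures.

126 mW

Collapse R2‖R3 to a single equivalent, reducing the network to two series elements.
R_p = (47.0×39.0)/(47.0+39.0) = 21.31 Ω
R_total = 22.5 + 21.31 = 43.81 Ω
I = V / R_total = 5.00 / 43.81 = 0.1141 A
Voltage across the parallel pair: V_p = I × R_p = 0.1141 × 21.31 = 2.432 V
With V_p across R2, its power is V_p²/R2.
P_R2 = (2.432)² / 47.0 = 0.1259 W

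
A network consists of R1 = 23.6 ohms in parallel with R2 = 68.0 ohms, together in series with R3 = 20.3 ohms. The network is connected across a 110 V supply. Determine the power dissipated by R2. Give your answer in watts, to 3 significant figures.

38.2 W

First find R_p for the parallel pair, then treat R_p + R3 as a series loop.
R_p = (23.6×68.0)/(23.6+68.0) = 17.52 Ω
R_total = R_p + 20.3 = 17.52 + 20.3 = 37.82 Ω
I = V / R_total = 110 / 37.82 = 2.909 A
Voltage across the parallel pair: V_p = I × R_p = 2.909 × 17.52 = 50.96 V
Use P = V²/R for R2 with V = V_p.
P_R2 = (50.96)² / 68.0 = 38.18 W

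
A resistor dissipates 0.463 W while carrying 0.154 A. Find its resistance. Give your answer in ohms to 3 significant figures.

19.5 Ω

The two known quantities fix the third via R = P / I².
R = 0.463 / (0.1540)² = 19.52 Ω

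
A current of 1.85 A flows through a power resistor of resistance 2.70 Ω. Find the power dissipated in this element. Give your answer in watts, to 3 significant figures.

9.24 W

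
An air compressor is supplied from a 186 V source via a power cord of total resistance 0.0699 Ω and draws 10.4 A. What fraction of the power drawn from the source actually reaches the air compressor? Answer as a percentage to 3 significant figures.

99.6 %

The power cord carries the full 10.4 A.
P_line = I² R_line = (10.40)² × 0.0699 = 7.560 W
P_source = V I = 186 × 10.40 = 1934 W; P_load = 1927 W
η = P_load / P_source = 1927 / 1934 = 0.9961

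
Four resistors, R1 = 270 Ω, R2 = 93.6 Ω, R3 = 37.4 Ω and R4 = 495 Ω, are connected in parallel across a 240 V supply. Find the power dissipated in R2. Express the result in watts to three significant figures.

615 W

Each parallel branch sees the full supply voltage, so P = V²/R applies directly to the target branch.
P_R2 = V² / R2 = (240)² / 93.6 Ω = 615.4 W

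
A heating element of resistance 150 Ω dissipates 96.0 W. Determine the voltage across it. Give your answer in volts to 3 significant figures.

Inverting the appropriate power form: V = √(P R).
V = √(96.0 × 150) = 120.0 V

120 V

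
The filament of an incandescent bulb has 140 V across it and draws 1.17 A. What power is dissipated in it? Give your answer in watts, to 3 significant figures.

164 W

With V and I both given, power follows immediately from P = V I.
P = 140 V × 1.170 A = 163.8 W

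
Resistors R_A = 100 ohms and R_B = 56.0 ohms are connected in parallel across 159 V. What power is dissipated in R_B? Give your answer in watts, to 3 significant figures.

Every branch has 159 V across it, so for R_B the power is simply V²/R.
P_R_B = V² / R_B = (159)² / 56.0 Ω = 451.4 W

451 W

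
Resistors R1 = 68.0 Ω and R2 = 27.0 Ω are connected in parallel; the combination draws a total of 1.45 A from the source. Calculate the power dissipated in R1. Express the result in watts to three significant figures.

Only the total current is stated, so first find the parallel equivalent to get the voltage across the combination.
1/R_eq = 1/68.0 + 1/27.0 ⇒ R_eq = 19.33 Ω
V = I_total × R_eq = 1.450 × 19.33 = 28.02 V
P_R1 = V² / R1 = (28.02)² / 68.0 = 11.55 W

11.5 W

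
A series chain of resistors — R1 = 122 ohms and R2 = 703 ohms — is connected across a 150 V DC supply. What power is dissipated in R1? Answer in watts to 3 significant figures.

4.03 W

Every series element carries the same I. Get I from the total resistance, then P = I² × R1.
R_total = 122 + 703 = 825.0 Ω
I = V / R_total = 150 / 825.0 = 0.1818 A
P_R1 = I² × R1 = (0.1818)² × 122 = 4.033 W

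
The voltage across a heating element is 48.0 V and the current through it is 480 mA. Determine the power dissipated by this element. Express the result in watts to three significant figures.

23.0 W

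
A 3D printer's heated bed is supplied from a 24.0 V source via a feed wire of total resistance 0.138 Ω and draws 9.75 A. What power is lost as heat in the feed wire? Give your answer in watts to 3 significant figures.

The feed wire and load are in series, so the same current flows in both; the loss is I²R_line.
The feed wire carries the full 9.75 A.
P_line = I² R_line = (9.750)² × 0.138 = 13.12 W

13.1 W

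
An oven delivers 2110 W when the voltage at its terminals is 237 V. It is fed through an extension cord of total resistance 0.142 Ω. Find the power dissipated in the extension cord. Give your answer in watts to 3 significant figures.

The extension cord and load are in series, so the same current flows in both; the loss is I²R_line.
I = P / V = 2110 / 237 = 8.903 A through the extension cord.
P_line = I² R_line = (8.903)² × 0.142 = 11.26 W

11.3 W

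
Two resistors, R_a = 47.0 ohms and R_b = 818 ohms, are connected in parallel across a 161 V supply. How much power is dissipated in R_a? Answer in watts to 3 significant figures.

Every branch has 161 V across it, so for R_a the power is simply V²/R.
P_R_a = V² / R_a = (161)² / 47.0 Ω = 551.5 W

552 W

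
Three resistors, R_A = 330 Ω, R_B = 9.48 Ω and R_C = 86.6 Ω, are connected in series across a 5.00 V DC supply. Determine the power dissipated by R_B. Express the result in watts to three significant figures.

0.00131 W

Series elements share the same current, so find I first, then use P = I²R.
R_total = 330 + 9.48 + 86.6 = 426.1 Ω
I = V / R_total = 5.00 / 426.1 = 0.01173 A
P_R_B = I² × R_B = (0.01173)² × 9.48 = 0.001305 W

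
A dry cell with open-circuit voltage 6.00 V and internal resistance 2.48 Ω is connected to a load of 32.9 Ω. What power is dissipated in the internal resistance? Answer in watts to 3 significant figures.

0.0713 W

r is in series with the load, so it carries the full circuit current — the loss in it is I²r.
I = ε / (r + R) = 6.00 / (2.48 + 32.9) = 0.1696 A
P_int = I² r = (0.1696)² × 2.48 = 0.07132 W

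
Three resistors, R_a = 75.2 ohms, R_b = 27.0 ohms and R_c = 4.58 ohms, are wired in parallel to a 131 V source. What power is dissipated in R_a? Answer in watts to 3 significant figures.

Parallel branches share the same voltage; P = V²/R gives the branch power in one step.
P_R_a = V² / R_a = (131)² / 75.2 Ω = 228.2 W

228 W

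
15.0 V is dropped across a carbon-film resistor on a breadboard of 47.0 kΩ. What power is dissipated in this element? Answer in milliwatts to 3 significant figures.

4.79 mW

V and R are stated; P = V²/R avoids computing the current.
P = (15.0 V)² / 47000 Ω = 0.004787 W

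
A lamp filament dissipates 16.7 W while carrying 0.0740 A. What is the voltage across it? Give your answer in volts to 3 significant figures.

226 V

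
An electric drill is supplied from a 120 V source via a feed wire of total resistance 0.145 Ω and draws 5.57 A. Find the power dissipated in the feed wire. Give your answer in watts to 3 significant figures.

Line loss is just I²R for the cable — we know both I and R_line directly.
The feed wire carries the full 5.57 A.
P_line = I² R_line = (5.570)² × 0.145 = 4.499 W

4.50 W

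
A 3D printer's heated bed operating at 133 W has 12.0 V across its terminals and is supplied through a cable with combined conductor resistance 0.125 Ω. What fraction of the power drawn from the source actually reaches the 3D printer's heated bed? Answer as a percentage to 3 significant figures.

I = P / V = 133 / 12.0 = 11.08 A through the cable.
P_line = I² R_line = (11.08)² × 0.125 = 15.36 W
P_source = P_load + P_line = 133.0 + 15.36 = 148.4 W
η = P_load / P_source = 133.0 / 148.4 = 0.8965

89.6 %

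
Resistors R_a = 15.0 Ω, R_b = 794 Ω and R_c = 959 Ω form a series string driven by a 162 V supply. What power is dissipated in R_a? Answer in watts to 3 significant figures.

0.126 W

Every series element carries the same I. Get I from the total resistance, then P = I² × R_a.
R_total = 15.0 + 794 + 959 = 1768 Ω
I = V / R_total = 162 / 1768 = 0.09163 A
P_R_a = I² × R_a = (0.09163)² × 15.0 = 0.1259 W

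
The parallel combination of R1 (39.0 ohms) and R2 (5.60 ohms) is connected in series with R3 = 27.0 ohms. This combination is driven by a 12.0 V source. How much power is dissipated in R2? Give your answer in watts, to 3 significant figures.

Combine R1 and R2 into their parallel equivalent first, reducing the network to two series resistors.
R_p = (39.0×5.60)/(39.0+5.60) = 4.897 Ω
R_total = R_p + 27.0 = 4.897 + 27.0 = 31.90 Ω
I = V / R_total = 12.0 / 31.90 = 0.3762 A
Voltage across the parallel pair: V_p = I × R_p = 0.3762 × 4.897 = 1.842 V
Use P = V²/R for R2 with V = V_p.
P_R2 = (1.842)² / 5.60 = 0.6061 W

0.606 W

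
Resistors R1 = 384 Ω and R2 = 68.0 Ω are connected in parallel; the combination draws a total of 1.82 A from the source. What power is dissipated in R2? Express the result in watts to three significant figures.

Parallel branches share V, not I — compute V via R_eq, then use V²/R for the target branch.
1/R_eq = 1/384 + 1/68.0 ⇒ R_eq = 57.77 Ω
V = I_total × R_eq = 1.820 × 57.77 = 105.1 V
P_R2 = V² / R2 = (105.1)² / 68.0 = 162.6 W

163 W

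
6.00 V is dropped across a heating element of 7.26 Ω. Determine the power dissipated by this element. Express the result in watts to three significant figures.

Voltage and resistance are given, so P = V²/R is the one-step route.
P = (6.00 V)² / 7.26 Ω = 4.959 W

4.96 W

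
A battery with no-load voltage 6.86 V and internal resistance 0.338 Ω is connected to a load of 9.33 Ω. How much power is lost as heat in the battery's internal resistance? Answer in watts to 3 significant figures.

0.170 W

The internal resistance carries the same current as the load; P_int = I²r.
I = ε / (r + R) = 6.86 / (0.338 + 9.33) = 0.7096 A
P_int = I² r = (0.7096)² × 0.338 = 0.1702 W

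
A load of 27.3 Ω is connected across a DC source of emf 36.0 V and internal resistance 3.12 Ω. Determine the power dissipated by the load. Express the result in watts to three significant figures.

With r and R in series, I = ε/(r+R); the load dissipates I²R.
I = ε / (r + R) = 36.0 / (3.12 + 27.3) = 1.183 A
P_load = I² R = (1.183)² × 27.3 = 38.23 W

38.2 W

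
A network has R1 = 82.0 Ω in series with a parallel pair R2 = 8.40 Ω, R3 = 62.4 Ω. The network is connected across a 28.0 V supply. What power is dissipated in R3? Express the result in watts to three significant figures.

0.0862 W

Reduce the parallel pair to R_p first; the network is then a simple series string.
R_p = (8.40×62.4)/(8.40+62.4) = 7.403 Ω
R_total = 82.0 + 7.403 = 89.40 Ω
I = V / R_total = 28.0 / 89.40 = 0.3132 A
Voltage across the parallel pair: V_p = I × R_p = 0.3132 × 7.403 = 2.319 V
R3 sees V_p directly, so P = V_p² / R3.
P_R3 = (2.319)² / 62.4 = 0.08616 W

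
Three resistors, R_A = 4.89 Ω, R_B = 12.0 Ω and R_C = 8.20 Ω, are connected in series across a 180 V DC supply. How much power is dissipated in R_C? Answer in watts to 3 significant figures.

Since the resistors are in series they all carry the loop current I = V/R_total; the power in any one is I²R.
R_total = 4.89 + 12.0 + 8.20 = 25.09 Ω
I = V / R_total = 180 / 25.09 = 7.174 A
P_R_C = I² × R_C = (7.174)² × 8.20 = 422.0 W

422 W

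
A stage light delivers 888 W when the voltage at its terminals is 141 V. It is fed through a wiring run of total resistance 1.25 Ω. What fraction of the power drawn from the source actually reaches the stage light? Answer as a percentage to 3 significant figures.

I = P / V = 888 / 141 = 6.298 A through the wiring run.
P_line = I² R_line = (6.298)² × 1.25 = 49.58 W
P_source = P_load + P_line = 888.0 + 49.58 = 937.6 W
η = P_load / P_source = 888.0 / 937.6 = 0.9471

94.7 %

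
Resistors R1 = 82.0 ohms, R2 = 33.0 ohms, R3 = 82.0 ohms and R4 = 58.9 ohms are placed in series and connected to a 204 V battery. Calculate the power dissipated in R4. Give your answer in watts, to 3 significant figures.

Since the resistors are in series they all carry the loop current I = V/R_total; the power in any one is I²R.
R_total = 82.0 + 33.0 + 82.0 + 58.9 = 255.9 Ω
I = V / R_total = 204 / 255.9 = 0.7972 A
P_R4 = I² × R4 = (0.7972)² × 58.9 = 37.43 W

37.4 W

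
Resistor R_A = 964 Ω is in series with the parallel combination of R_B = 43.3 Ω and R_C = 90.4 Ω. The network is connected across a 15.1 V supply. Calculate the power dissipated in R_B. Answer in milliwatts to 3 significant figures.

Collapse R_B‖R_C to a single equivalent, reducing the network to two series elements.
R_p = (43.3×90.4)/(43.3+90.4) = 29.28 Ω
R_total = 964 + 29.28 = 993.3 Ω
I = V / R_total = 15.1 / 993.3 = 0.01520 A
Voltage across the parallel pair: V_p = I × R_p = 0.01520 × 29.28 = 0.4451 V
With V_p across R_B, its power is V_p²/R_B.
P_R_B = (0.4451)² / 43.3 = 0.004575 W

4.57 mW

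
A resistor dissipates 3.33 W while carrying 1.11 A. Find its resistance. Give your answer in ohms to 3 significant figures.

The two known quantities fix the third via R = P / I².
R = 3.33 / (1.110)² = 2.703 Ω

2.70 Ω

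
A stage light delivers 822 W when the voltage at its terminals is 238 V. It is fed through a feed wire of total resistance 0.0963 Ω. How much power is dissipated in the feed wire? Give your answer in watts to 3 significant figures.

The feed wire and load are in series, so the same current flows in both; the loss is I²R_line.
I = P / V = 822 / 238 = 3.454 A through the feed wire.
P_line = I² R_line = (3.454)² × 0.0963 = 1.149 W

1.15 W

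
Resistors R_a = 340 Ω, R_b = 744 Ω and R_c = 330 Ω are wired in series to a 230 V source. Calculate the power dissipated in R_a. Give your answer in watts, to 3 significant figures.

Every series element carries the same I. Get I from the total resistance, then P = I² × R_a.
R_total = 340 + 744 + 330 = 1414 Ω
I = V / R_total = 230 / 1414 = 0.1627 A
P_R_a = I² × R_a = (0.1627)² × 340 = 8.996 W

9.00 W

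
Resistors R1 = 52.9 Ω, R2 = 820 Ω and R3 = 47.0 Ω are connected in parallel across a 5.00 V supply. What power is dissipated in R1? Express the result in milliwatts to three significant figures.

473 mW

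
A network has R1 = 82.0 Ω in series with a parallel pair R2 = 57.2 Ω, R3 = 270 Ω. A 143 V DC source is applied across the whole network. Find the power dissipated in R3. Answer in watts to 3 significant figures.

10.1 W

Reduce the parallel pair to R_p first; the network is then a simple series string.
R_p = (57.2×270)/(57.2+270) = 47.20 Ω
R_total = 82.0 + 47.20 = 129.2 Ω
I = V / R_total = 143 / 129.2 = 1.107 A
Voltage across the parallel pair: V_p = I × R_p = 1.107 × 47.20 = 52.24 V
With V_p across R3, its power is V_p²/R3.
P_R3 = (52.24)² / 270 = 10.11 W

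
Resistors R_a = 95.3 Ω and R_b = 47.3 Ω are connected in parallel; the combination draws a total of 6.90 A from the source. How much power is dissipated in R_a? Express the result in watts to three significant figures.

499 W

We need the common branch voltage; get it from I_total × R_eq, then P = V²/R for the branch.
1/R_eq = 1/95.3 + 1/47.3 ⇒ R_eq = 31.61 Ω
V = I_total × R_eq = 6.900 × 31.61 = 218.1 V
P_R_a = V² / R_a = (218.1)² / 95.3 = 499.2 W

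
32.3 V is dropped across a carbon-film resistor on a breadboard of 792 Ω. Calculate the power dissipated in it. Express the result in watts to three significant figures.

1.32 W

Voltage and resistance are given, so P = V²/R is the one-step route.
P = (32.3 V)² / 792 Ω = 1.317 W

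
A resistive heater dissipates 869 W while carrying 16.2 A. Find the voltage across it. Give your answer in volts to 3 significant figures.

53.6 V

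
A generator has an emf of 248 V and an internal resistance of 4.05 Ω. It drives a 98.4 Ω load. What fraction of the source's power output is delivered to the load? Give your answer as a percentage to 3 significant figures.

Efficiency is P_load / P_total. With a series r and R sharing the same I, P = I²R for each, so η = R/(R+r).
η = R / (R + r) = 98.4 / (98.4 + 4.05) = 0.9605

96.0 %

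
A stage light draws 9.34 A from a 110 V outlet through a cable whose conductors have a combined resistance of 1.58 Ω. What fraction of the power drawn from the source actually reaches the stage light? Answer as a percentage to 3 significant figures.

86.6 %

The cable carries the full 9.34 A.
P_line = I² R_line = (9.340)² × 1.58 = 137.8 W
P_source = V I = 110 × 9.340 = 1027 W; P_load = 889.6 W
η = P_load / P_source = 889.6 / 1027 = 0.8658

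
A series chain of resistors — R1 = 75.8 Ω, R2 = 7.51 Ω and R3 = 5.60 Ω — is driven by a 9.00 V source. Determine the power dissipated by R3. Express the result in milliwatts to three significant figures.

Every series element carries the same I. Get I from the total resistance, then P = I² × R3.
R_total = 75.8 + 7.51 + 5.60 = 88.91 Ω
I = V / R_total = 9.00 / 88.91 = 0.1012 A
P_R3 = I² × R3 = (0.1012)² × 5.60 = 0.05738 W

57.4 mW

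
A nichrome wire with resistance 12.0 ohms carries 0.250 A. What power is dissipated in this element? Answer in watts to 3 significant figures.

0.750 W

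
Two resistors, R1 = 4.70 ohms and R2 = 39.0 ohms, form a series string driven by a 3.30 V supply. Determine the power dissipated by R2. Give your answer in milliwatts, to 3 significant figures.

Every series element carries the same I. Get I from the total resistance, then P = I² × R2.
R_total = 4.70 + 39.0 = 43.70 Ω
I = V / R_total = 3.30 / 43.70 = 0.07551 A
P_R2 = I² × R2 = (0.07551)² × 39.0 = 0.2224 W

222 mW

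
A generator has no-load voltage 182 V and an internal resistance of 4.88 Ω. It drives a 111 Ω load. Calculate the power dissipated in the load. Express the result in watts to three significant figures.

274 W

Load and internal resistance form a series loop — compute the loop current, then the load power via I²R.
I = ε / (r + R) = 182 / (4.88 + 111) = 1.571 A
P_load = I² R = (1.571)² × 111 = 273.8 W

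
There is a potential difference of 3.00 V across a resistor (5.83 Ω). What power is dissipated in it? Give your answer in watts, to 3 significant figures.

Voltage and resistance are given, so P = V²/R is the one-step route.
P = (3.00 V)² / 5.83 Ω = 1.544 W

1.54 W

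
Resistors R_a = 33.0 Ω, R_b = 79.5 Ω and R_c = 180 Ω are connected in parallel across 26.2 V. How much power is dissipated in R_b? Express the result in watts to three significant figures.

8.63 W

Parallel branches share the same voltage; P = V²/R gives the branch power in one step.
P_R_b = V² / R_b = (26.2)² / 79.5 Ω = 8.634 W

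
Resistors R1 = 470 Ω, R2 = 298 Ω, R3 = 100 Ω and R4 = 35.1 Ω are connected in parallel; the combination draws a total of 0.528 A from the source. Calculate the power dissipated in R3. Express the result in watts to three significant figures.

1.44 W

Only the total current is stated, so first find the parallel equivalent to get the voltage across the combination.
1/R_eq = 1/470 + 1/298 + 1/100 + 1/35.1 ⇒ R_eq = 22.74 Ω
V = I_total × R_eq = 0.5280 × 22.74 = 12.01 V
P_R3 = V² / R3 = (12.01)² / 100 = 1.442 W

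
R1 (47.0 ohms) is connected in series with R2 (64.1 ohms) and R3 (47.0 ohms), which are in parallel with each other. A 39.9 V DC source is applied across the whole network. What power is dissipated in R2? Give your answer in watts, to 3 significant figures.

Collapse R2‖R3 to a single equivalent, reducing the network to two series elements.
R_p = (64.1×47.0)/(64.1+47.0) = 27.12 Ω
R_total = 47.0 + 27.12 = 74.12 Ω
I = V / R_total = 39.9 / 74.12 = 0.5383 A
Voltage across the parallel pair: V_p = I × R_p = 0.5383 × 27.12 = 14.60 V
With V_p across R2, its power is V_p²/R2.
P_R2 = (14.60)² / 64.1 = 3.325 W

3.32 W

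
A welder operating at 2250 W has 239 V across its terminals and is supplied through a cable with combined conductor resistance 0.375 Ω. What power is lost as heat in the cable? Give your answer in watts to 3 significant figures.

33.2 W

Only the current and the line resistance are needed for the I²R loss.
I = P / V = 2250 / 239 = 9.414 A through the cable.
P_line = I² R_line = (9.414)² × 0.375 = 33.24 W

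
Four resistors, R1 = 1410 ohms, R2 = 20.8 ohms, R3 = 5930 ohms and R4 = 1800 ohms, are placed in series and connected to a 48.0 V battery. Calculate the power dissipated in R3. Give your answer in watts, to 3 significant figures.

0.163 W

In a series string the same current flows through every resistor — find that current, then P = I²R for the one we want.
R_total = 1410 + 20.8 + 5930 + 1800 = 9161 Ω
I = V / R_total = 48.0 / 9161 = 0.005240 A
P_R3 = I² × R3 = (0.005240)² × 5930 = 0.1628 W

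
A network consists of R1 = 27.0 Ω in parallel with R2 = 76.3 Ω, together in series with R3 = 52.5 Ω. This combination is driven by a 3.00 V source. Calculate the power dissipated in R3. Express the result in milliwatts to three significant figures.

90.0 mW

Collapse the R1‖R2 pair into one equivalent R_p; then R_p and R3 form a series string.
R_p = (27.0×76.3)/(27.0+76.3) = 19.94 Ω
R_total = R_p + 52.5 = 19.94 + 52.5 = 72.44 Ω
I = V / R_total = 3.00 / 72.44 = 0.04141 A
R3 carries the full series current, so P = I²R.
P_R3 = (0.04141)² × 52.5 = 0.09003 W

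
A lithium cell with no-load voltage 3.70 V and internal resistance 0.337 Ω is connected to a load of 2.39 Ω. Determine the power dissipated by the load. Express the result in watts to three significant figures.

The internal resistance and the load are in series, so the same I flows through both; get I from ε/(r+R), then I²R for the load.
I = ε / (r + R) = 3.70 / (0.337 + 2.39) = 1.357 A
P_load = I² R = (1.357)² × 2.39 = 4.400 W

4.40 W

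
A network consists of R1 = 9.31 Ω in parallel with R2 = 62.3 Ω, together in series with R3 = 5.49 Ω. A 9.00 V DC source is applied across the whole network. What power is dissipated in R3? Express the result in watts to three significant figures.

First find R_p for the parallel pair, then treat R_p + R3 as a series loop.
R_p = (9.31×62.3)/(9.31+62.3) = 8.100 Ω
R_total = R_p + 5.49 = 8.100 + 5.49 = 13.59 Ω
I = V / R_total = 9.00 / 13.59 = 0.6623 A
R3 is the series element, so its power is I²R.
P_R3 = (0.6623)² × 5.49 = 2.408 W

2.41 W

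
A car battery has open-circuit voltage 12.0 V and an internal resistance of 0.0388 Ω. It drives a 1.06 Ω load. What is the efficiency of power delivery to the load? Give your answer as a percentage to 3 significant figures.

96.5 %

Efficiency is P_load / P_total. With a series r and R sharing the same I, P = I²R for each, so η = R/(R+r).
η = R / (R + r) = 1.06 / (1.06 + 0.0388) = 0.9647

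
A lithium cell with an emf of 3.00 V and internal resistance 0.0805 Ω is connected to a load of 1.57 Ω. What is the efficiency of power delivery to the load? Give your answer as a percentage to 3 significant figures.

95.1 %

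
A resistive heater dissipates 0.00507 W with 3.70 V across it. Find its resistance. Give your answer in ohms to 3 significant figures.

Rearranging the power relation for the two known quantities gives R = V² / P.
R = (3.70)² / 0.00507 = 2700 Ω

2700 Ω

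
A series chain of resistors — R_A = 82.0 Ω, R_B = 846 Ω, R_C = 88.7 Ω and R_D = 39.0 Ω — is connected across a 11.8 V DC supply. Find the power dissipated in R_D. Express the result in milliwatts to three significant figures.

4.87 mW

Since the resistors are in series they all carry the loop current I = V/R_total; the power in any one is I²R.
R_total = 82.0 + 846 + 88.7 + 39.0 = 1056 Ω
I = V / R_total = 11.8 / 1056 = 0.01118 A
P_R_D = I² × R_D = (0.01118)² × 39.0 = 0.004872 W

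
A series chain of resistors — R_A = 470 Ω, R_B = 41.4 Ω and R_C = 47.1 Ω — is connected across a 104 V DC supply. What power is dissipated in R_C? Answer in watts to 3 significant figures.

1.63 W

Every series element carries the same I. Get I from the total resistance, then P = I² × R_C.
R_total = 470 + 41.4 + 47.1 = 558.5 Ω
I = V / R_total = 104 / 558.5 = 0.1862 A
P_R_C = I² × R_C = (0.1862)² × 47.1 = 1.633 W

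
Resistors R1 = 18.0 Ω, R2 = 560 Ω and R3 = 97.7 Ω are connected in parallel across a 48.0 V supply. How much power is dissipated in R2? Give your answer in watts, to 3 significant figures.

4.11 W

R2 sits directly across the source, so P = V²/R with V = 48.0 V.
P_R2 = V² / R2 = (48.0)² / 560 Ω = 4.114 W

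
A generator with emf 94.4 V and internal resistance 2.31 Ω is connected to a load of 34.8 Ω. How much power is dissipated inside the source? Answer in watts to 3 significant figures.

14.9 W

Internal loss is I²r, with I set by the total series resistance r+R.
I = ε / (r + R) = 94.4 / (2.31 + 34.8) = 2.544 A
P_int = I² r = (2.544)² × 2.31 = 14.95 W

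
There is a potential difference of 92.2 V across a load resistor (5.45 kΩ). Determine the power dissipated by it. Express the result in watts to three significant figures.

1.56 W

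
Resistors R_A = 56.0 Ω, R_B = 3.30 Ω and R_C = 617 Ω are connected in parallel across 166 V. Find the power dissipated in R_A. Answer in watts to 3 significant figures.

492 W

Parallel branches share the same voltage; P = V²/R gives the branch power in one step.
P_R_A = V² / R_A = (166)² / 56.0 Ω = 492.1 W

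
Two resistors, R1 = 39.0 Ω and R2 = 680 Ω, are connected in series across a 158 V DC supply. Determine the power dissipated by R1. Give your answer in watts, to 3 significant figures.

Every series element carries the same I. Get I from the total resistance, then P = I² × R1.
R_total = 39.0 + 680 = 719.0 Ω
I = V / R_total = 158 / 719.0 = 0.2197 A
P_R1 = I² × R1 = (0.2197)² × 39.0 = 1.883 W

1.88 W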